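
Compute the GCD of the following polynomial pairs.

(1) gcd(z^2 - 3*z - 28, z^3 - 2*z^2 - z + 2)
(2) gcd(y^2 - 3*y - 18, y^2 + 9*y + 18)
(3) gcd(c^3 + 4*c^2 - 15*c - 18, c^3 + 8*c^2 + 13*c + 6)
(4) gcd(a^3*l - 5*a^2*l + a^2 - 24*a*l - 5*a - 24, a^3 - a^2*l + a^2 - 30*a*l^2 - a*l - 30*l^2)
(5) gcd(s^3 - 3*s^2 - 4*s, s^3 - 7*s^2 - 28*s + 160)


(1) = 1
(2) = y + 3
(3) = gcd((c - 3)*(c + 1)*(c + 6), (c + 1)^2*(c + 6)) = c^2 + 7*c + 6
(4) = 1
(5) = s - 4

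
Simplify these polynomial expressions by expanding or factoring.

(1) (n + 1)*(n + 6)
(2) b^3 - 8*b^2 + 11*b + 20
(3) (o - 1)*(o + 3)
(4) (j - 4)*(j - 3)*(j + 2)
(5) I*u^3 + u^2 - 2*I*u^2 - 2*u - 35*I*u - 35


(1) = n^2 + 7*n + 6
(2) = (b - 5)*(b - 4)*(b + 1)
(3) = o^2 + 2*o - 3
(4) = j^3 - 5*j^2 - 2*j + 24
(5) = (u - 7)*(u + 5)*(I*u + 1)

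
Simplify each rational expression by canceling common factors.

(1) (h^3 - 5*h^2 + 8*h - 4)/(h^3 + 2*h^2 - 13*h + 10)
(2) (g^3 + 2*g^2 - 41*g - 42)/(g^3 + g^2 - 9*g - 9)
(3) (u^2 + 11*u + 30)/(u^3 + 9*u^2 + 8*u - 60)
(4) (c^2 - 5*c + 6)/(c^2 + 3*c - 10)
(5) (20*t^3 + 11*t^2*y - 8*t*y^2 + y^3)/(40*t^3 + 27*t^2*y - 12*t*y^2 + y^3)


(1) = (h - 2)/(h + 5)
(2) = (g^2 + g - 42)/(g^2 - 9)
(3) = 1/(u - 2)
(4) = (c - 3)/(c + 5)
(5) = (-4*t + y)/(-8*t + y)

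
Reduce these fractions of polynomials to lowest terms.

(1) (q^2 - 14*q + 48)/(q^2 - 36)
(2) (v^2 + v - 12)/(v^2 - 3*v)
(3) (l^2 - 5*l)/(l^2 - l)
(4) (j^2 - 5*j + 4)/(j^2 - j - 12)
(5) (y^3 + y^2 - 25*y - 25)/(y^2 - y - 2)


(1) = (q - 8)/(q + 6)
(2) = (v + 4)/v
(3) = (l - 5)/(l - 1)
(4) = (j - 1)/(j + 3)
(5) = (y^2 - 25)/(y - 2)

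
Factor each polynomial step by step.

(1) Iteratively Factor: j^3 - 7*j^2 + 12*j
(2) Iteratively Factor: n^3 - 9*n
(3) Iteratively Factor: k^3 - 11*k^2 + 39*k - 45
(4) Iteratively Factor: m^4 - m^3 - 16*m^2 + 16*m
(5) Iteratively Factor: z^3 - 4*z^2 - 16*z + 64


(1) = (j - 4)*(j^2 - 3*j) = (j - 4)*(j - 3)*(j)
(2) = (n + 3)*(n^2 - 3*n) = n*(n + 3)*(n - 3)
(3) = (k - 5)*(k^2 - 6*k + 9) = (k - 5)*(k - 3)*(k - 3)
(4) = (m - 4)*(m^3 + 3*m^2 - 4*m) = (m - 4)*(m - 1)*(m^2 + 4*m) = (m - 4)*(m - 1)*(m + 4)*(m)
(5) = (z - 4)*(z^2 - 16) = (z - 4)*(z + 4)*(z - 4)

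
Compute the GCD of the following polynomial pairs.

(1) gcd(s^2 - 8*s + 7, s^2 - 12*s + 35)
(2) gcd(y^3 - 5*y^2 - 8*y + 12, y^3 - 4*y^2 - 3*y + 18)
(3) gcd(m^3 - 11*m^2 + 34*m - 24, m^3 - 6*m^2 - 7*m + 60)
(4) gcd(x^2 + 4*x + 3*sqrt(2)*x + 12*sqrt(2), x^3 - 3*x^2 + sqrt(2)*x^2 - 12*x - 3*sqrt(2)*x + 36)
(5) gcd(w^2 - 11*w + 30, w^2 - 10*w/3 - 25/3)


(1) = gcd((s - 7)*(s - 1), (s - 7)*(s - 5)) = s - 7
(2) = y + 2
(3) = gcd((m - 6)*(m - 4)*(m - 1), (m - 5)*(m - 4)*(m + 3)) = m - 4
(4) = gcd((x + 4)*(x + 3*sqrt(2)), (x - 3)*(x - 2*sqrt(2))*(x + 3*sqrt(2))) = x + 3*sqrt(2)
(5) = gcd((w - 6)*(w - 5), (w - 5)*(w + 5/3)) = w - 5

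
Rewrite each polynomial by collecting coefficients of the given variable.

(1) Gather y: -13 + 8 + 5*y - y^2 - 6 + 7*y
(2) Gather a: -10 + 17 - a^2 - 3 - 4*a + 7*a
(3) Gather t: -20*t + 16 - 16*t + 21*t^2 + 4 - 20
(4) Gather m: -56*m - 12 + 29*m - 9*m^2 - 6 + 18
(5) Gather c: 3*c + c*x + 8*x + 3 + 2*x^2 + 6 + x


(1) = -y^2 + 12*y - 11
(2) = -a^2 + 3*a + 4
(3) = 21*t^2 - 36*t
(4) = -9*m^2 - 27*m
(5) = c*(x + 3) + 2*x^2 + 9*x + 9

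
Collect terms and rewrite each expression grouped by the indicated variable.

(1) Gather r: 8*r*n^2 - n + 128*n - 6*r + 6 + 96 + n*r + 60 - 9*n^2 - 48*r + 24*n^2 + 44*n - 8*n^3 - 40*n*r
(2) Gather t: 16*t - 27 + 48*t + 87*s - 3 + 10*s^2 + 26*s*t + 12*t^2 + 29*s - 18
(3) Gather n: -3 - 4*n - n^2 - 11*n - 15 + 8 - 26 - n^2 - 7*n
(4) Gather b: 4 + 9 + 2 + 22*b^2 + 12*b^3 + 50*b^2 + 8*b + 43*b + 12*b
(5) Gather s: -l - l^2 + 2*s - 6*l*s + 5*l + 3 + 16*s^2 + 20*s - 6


(1) = -8*n^3 + 15*n^2 + 171*n + r*(8*n^2 - 39*n - 54) + 162
(2) = 10*s^2 + 116*s + 12*t^2 + t*(26*s + 64) - 48
(3) = -2*n^2 - 22*n - 36
(4) = 12*b^3 + 72*b^2 + 63*b + 15
(5) = -l^2 + 4*l + 16*s^2 + s*(22 - 6*l) - 3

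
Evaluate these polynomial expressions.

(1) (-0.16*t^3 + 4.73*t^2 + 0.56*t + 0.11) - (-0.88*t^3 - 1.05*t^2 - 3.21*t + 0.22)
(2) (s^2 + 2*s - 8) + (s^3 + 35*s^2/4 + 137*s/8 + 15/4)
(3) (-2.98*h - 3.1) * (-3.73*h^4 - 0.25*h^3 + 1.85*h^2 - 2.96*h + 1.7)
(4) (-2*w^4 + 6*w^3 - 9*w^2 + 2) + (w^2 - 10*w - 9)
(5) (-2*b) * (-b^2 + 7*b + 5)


(1) = 0.72*t^3 + 5.78*t^2 + 3.77*t - 0.11
(2) = s^3 + 39*s^2/4 + 153*s/8 - 17/4
(3) = 11.1154*h^5 + 12.308*h^4 - 4.738*h^3 + 3.0858*h^2 + 4.11*h - 5.27
(4) = -2*w^4 + 6*w^3 - 8*w^2 - 10*w - 7
(5) = 2*b^3 - 14*b^2 - 10*b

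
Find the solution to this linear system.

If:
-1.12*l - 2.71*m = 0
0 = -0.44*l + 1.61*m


Then:
l = 0.00
m = 0.00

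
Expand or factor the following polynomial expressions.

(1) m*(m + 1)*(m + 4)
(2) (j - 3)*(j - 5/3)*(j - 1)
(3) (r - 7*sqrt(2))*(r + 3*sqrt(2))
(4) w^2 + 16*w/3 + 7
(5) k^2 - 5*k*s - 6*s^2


(1) = m^3 + 5*m^2 + 4*m
(2) = j^3 - 17*j^2/3 + 29*j/3 - 5
(3) = r^2 - 4*sqrt(2)*r - 42
(4) = (w + 7/3)*(w + 3)
(5) = (k - 6*s)*(k + s)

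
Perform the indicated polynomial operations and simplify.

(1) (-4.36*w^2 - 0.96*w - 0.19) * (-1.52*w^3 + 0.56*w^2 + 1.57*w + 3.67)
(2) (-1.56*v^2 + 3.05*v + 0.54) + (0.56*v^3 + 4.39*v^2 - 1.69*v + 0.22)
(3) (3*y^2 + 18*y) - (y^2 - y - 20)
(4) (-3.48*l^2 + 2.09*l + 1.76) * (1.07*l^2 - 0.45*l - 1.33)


(1) = 6.6272*w^5 - 0.9824*w^4 - 7.094*w^3 - 17.6148*w^2 - 3.8215*w - 0.6973
(2) = 0.56*v^3 + 2.83*v^2 + 1.36*v + 0.76
(3) = 2*y^2 + 19*y + 20
(4) = -3.7236*l^4 + 3.8023*l^3 + 5.5711*l^2 - 3.5717*l - 2.3408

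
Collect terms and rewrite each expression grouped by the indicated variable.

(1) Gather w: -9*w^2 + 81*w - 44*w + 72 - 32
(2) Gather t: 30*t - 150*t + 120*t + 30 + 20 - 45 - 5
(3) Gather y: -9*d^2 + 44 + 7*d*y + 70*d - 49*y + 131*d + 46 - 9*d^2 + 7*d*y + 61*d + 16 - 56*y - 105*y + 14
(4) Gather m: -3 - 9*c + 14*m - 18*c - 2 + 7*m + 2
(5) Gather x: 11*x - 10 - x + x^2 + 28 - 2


(1) = -9*w^2 + 37*w + 40
(2) = 0
(3) = -18*d^2 + 262*d + y*(14*d - 210) + 120
(4) = -27*c + 21*m - 3
(5) = x^2 + 10*x + 16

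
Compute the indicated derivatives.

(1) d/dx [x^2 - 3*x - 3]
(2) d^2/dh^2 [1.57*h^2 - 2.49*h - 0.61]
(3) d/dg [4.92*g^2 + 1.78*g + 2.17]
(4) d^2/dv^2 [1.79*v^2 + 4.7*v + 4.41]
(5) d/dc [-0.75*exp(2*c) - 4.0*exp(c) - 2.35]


(1) = 2*x - 3
(2) = 3.14000000000000
(3) = 9.84*g + 1.78
(4) = 3.58000000000000
(5) = (-1.5*exp(c) - 4.0)*exp(c)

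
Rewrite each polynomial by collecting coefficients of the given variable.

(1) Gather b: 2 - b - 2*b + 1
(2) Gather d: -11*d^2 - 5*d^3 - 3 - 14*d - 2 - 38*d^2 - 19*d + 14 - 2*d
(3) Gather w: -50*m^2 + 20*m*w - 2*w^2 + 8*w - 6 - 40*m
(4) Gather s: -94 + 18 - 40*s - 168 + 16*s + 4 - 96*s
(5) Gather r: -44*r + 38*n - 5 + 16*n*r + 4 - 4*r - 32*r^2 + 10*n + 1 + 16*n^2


(1) = 3 - 3*b
(2) = -5*d^3 - 49*d^2 - 35*d + 9
(3) = -50*m^2 - 40*m - 2*w^2 + w*(20*m + 8) - 6
(4) = -120*s - 240
(5) = 16*n^2 + 48*n - 32*r^2 + r*(16*n - 48)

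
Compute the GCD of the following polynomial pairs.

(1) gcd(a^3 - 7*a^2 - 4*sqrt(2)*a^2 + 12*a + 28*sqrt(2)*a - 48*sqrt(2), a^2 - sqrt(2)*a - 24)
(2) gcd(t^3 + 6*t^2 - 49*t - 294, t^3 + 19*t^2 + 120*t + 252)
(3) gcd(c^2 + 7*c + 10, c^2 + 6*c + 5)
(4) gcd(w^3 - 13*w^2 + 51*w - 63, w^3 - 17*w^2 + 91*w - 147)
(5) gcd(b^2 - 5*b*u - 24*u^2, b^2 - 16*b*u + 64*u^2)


(1) = gcd((a - 4)*(a - 3)*(a - 4*sqrt(2)), (a - 4*sqrt(2))*(a + 3*sqrt(2))) = a - 4*sqrt(2)
(2) = t^2 + 13*t + 42
(3) = c + 5
(4) = w^2 - 10*w + 21
(5) = gcd((b - 8*u)*(b + 3*u), (b - 8*u)^2) = -b + 8*u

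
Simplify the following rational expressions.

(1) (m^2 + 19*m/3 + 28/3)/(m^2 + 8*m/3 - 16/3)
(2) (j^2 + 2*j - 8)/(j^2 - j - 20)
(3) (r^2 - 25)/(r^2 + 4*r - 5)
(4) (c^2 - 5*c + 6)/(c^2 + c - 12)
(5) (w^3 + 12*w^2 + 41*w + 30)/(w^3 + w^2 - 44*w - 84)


(1) = (3*m + 7)/(3*m - 4)
(2) = (j - 2)/(j - 5)
(3) = (r - 5)/(r - 1)
(4) = (c - 2)/(c + 4)
(5) = (w^2 + 6*w + 5)/(w^2 - 5*w - 14)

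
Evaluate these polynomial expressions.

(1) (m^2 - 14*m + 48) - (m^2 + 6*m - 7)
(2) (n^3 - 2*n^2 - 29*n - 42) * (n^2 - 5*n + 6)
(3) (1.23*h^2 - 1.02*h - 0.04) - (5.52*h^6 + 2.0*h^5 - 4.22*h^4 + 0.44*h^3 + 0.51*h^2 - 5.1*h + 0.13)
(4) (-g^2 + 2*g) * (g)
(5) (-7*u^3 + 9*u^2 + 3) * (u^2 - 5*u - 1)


(1) = 55 - 20*m
(2) = n^5 - 7*n^4 - 13*n^3 + 91*n^2 + 36*n - 252
(3) = -5.52*h^6 - 2.0*h^5 + 4.22*h^4 - 0.44*h^3 + 0.72*h^2 + 4.08*h - 0.17
(4) = -g^3 + 2*g^2
(5) = -7*u^5 + 44*u^4 - 38*u^3 - 6*u^2 - 15*u - 3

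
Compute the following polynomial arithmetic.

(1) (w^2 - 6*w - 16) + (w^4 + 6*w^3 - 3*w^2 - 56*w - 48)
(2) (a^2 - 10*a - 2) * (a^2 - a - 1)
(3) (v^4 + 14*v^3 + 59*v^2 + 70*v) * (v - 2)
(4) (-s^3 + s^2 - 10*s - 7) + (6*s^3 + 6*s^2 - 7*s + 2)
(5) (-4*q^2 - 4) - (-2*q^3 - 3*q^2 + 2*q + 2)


(1) = w^4 + 6*w^3 - 2*w^2 - 62*w - 64
(2) = a^4 - 11*a^3 + 7*a^2 + 12*a + 2
(3) = v^5 + 12*v^4 + 31*v^3 - 48*v^2 - 140*v
(4) = 5*s^3 + 7*s^2 - 17*s - 5
(5) = 2*q^3 - q^2 - 2*q - 6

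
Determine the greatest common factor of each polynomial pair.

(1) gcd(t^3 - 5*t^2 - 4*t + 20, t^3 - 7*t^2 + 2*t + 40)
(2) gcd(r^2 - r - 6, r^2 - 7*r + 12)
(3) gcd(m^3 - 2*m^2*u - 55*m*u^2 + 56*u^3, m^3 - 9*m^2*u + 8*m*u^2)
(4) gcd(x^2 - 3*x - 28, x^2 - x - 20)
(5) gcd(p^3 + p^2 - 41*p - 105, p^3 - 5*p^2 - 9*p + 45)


(1) = t^2 - 3*t - 10
(2) = r - 3
(3) = m^2 - 9*m*u + 8*u^2
(4) = gcd((x - 7)*(x + 4), (x - 5)*(x + 4)) = x + 4
(5) = gcd((p - 7)*(p + 3)*(p + 5), (p - 5)*(p - 3)*(p + 3)) = p + 3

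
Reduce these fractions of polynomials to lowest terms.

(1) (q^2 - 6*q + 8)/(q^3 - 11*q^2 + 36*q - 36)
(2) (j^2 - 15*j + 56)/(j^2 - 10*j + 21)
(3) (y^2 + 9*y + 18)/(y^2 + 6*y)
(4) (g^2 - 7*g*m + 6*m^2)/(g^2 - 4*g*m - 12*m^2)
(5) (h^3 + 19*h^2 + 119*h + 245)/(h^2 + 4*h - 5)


(1) = (q - 4)/(q^2 - 9*q + 18)
(2) = (j - 8)/(j - 3)
(3) = (y + 3)/y
(4) = (g - m)/(g + 2*m)
(5) = (h^2 + 14*h + 49)/(h - 1)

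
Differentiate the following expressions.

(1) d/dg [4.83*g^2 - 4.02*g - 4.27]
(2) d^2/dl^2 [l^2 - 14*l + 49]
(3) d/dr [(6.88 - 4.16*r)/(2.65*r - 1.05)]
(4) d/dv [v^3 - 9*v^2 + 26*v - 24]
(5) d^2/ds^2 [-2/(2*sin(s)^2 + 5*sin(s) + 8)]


(1) = 9.66*g - 4.02
(2) = 2
(3) = (14.5572 - 36.7396*r)/(2.65*r - 1.05)^3
(4) = 3*v^2 - 18*v + 26
(5) = 2*(16*sin(s)^4 + 30*sin(s)^3 - 63*sin(s)^2 - 100*sin(s) - 18)/(5*sin(s) - cos(2*s) + 9)^3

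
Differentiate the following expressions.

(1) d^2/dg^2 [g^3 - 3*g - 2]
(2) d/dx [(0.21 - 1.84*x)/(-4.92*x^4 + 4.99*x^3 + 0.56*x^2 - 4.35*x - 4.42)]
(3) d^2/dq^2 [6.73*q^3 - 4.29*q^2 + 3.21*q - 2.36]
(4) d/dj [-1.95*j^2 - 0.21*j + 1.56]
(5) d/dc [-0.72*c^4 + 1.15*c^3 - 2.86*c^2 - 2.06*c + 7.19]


(1) = 6*g
(2) = (-27.1584*x^4 + 22.496*x^3 - 2.1133*x^2 - 0.2352*x + 9.0463)/(24.2064*x^8 - 49.1016*x^7 + 19.3897*x^6 + 48.3928*x^5 + 0.3934*x^4 - 48.9836*x^3 + 13.9721*x^2 + 38.454*x + 19.5364)
(3) = 40.38*q - 8.58
(4) = -3.9*j - 0.21
(5) = -2.88*c^3 + 3.45*c^2 - 5.72*c - 2.06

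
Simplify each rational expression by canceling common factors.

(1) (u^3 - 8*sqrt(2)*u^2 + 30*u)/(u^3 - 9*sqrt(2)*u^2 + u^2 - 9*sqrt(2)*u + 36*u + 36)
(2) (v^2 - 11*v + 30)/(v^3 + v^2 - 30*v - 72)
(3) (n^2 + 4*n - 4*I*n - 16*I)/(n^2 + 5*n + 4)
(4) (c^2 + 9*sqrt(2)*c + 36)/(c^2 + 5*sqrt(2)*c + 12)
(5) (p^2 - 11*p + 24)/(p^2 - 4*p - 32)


(1) = (u^2 - 5*sqrt(2)*u)/(u^2 + u*(1 - 6*sqrt(2)) - 6*sqrt(2))
(2) = (v - 5)/(v^2 + 7*v + 12)
(3) = (n - 4*I)/(n + 1)
(4) = (c + 6*sqrt(2))/(c + 2*sqrt(2))
(5) = (p - 3)/(p + 4)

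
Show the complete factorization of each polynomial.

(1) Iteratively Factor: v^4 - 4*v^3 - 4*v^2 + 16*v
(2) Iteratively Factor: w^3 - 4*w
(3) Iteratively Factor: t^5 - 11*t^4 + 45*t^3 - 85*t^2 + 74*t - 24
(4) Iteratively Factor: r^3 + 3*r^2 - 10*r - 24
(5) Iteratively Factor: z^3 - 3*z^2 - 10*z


(1) = (v + 2)*(v^3 - 6*v^2 + 8*v) = (v - 4)*(v + 2)*(v^2 - 2*v) = v*(v - 4)*(v + 2)*(v - 2)
(2) = (w)*(w^2 - 4) = w*(w + 2)*(w - 2)
(3) = (t - 2)*(t^4 - 9*t^3 + 27*t^2 - 31*t + 12) = (t - 2)*(t - 1)*(t^3 - 8*t^2 + 19*t - 12) = (t - 2)*(t - 1)^2*(t^2 - 7*t + 12) = (t - 4)*(t - 2)*(t - 1)^2*(t - 3)
(4) = (r + 4)*(r^2 - r - 6) = (r - 3)*(r + 4)*(r + 2)
(5) = (z - 5)*(z^2 + 2*z) = z*(z - 5)*(z + 2)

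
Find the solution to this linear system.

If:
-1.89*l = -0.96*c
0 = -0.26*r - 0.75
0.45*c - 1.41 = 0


Then:
c = 3.13
l = 1.59
r = -2.88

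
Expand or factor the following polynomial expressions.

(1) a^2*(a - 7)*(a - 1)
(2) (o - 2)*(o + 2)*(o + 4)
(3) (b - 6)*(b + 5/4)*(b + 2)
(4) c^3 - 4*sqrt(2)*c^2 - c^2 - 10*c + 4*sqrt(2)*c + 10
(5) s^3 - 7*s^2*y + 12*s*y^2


(1) = a^4 - 8*a^3 + 7*a^2
(2) = o^3 + 4*o^2 - 4*o - 16
(3) = b^3 - 11*b^2/4 - 17*b - 15
(4) = (c - 1)*(c - 5*sqrt(2))*(c + sqrt(2))
(5) = s*(s - 4*y)*(s - 3*y)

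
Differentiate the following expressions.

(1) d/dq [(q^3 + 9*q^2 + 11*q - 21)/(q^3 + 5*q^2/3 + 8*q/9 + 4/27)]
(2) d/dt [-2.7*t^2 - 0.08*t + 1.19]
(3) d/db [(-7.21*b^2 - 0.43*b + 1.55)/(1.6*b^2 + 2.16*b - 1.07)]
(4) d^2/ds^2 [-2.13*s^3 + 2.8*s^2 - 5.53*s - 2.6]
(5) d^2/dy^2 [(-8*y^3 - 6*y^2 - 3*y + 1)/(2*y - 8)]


(1) = 54*(-33*q^3 - 69*q^2 + 285*q + 137)/(243*q^5 + 648*q^4 + 675*q^3 + 342*q^2 + 84*q + 8)
(2) = -5.4*t - 0.08
(3) = (-14.8856*b^2 + 10.4694*b - 2.8879)/(2.56*b^4 + 6.912*b^3 + 1.2416*b^2 - 4.6224*b + 1.1449)
(4) = 5.6 - 12.78*s
(5) = (-8*y^3 + 96*y^2 - 384*y - 107)/(y^3 - 12*y^2 + 48*y - 64)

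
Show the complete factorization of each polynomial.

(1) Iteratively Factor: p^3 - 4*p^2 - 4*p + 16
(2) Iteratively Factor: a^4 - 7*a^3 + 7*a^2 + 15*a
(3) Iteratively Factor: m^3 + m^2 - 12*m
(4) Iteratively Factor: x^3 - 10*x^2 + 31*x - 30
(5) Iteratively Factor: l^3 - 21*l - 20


(1) = (p + 2)*(p^2 - 6*p + 8) = (p - 2)*(p + 2)*(p - 4)
(2) = (a)*(a^3 - 7*a^2 + 7*a + 15) = a*(a + 1)*(a^2 - 8*a + 15) = a*(a - 3)*(a + 1)*(a - 5)
(3) = (m)*(m^2 + m - 12) = m*(m + 4)*(m - 3)
(4) = (x - 5)*(x^2 - 5*x + 6) = (x - 5)*(x - 2)*(x - 3)
(5) = (l + 1)*(l^2 - l - 20) = (l - 5)*(l + 1)*(l + 4)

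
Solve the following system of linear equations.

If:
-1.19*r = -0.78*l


Then:
l = 1.52564102564103*r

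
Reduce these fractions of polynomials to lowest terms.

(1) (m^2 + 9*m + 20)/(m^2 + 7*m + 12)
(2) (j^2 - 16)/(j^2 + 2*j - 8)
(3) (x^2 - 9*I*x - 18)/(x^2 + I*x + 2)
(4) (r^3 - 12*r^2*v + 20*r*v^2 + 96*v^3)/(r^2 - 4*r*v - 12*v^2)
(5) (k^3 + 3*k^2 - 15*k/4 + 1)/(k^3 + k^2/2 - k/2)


(1) = (m + 5)/(m + 3)
(2) = (j - 4)/(j - 2)
(3) = (x^2 - 9*I*x - 18)/(x^2 + I*x + 2)
(4) = r - 8*v
(5) = (2*k^2 + 7*k - 4)/(2*k^2 + 2*k)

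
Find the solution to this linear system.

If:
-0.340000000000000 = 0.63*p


Then:
p = -0.54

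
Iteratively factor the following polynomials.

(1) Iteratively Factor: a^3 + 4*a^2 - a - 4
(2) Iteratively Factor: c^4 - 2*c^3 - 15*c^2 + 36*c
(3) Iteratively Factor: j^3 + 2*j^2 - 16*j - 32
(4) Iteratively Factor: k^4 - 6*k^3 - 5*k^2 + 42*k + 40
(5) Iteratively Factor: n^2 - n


(1) = (a + 1)*(a^2 + 3*a - 4) = (a + 1)*(a + 4)*(a - 1)
(2) = (c - 3)*(c^3 + c^2 - 12*c) = (c - 3)*(c + 4)*(c^2 - 3*c) = c*(c - 3)*(c + 4)*(c - 3)
(3) = (j + 2)*(j^2 - 16) = (j + 2)*(j + 4)*(j - 4)
(4) = (k + 2)*(k^3 - 8*k^2 + 11*k + 20) = (k - 4)*(k + 2)*(k^2 - 4*k - 5) = (k - 4)*(k + 1)*(k + 2)*(k - 5)
(5) = (n - 1)*(n)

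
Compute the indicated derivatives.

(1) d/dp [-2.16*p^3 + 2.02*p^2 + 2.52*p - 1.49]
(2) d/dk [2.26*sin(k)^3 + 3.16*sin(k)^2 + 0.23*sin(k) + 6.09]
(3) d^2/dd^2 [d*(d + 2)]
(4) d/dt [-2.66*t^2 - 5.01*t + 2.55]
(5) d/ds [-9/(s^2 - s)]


(1) = -6.48*p^2 + 4.04*p + 2.52
(2) = (6.78*sin(k)^2 + 6.32*sin(k) + 0.23)*cos(k)
(3) = 2
(4) = -5.32*t - 5.01
(5) = 9*(2*s - 1)/(s^2*(s - 1)^2)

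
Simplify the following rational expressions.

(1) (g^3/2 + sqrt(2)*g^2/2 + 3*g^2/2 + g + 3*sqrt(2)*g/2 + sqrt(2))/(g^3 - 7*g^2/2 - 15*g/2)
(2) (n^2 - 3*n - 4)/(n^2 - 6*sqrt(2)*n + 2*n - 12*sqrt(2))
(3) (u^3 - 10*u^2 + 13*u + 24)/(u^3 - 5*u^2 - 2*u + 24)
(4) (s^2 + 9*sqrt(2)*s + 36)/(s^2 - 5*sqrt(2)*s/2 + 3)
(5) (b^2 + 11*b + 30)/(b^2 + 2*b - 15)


(1) = (2*g^3 + g^2*(2*sqrt(2) + 6) + g*(4 + 6*sqrt(2)) + 4*sqrt(2))/(4*g^3 - 14*g^2 - 30*g)
(2) = (n^2 - 3*n - 4)/(n^2 + n*(2 - 6*sqrt(2)) - 12*sqrt(2))
(3) = (u^2 - 7*u - 8)/(u^2 - 2*u - 8)
(4) = (2*s^2 + 18*sqrt(2)*s + 72)/(2*s^2 - 5*sqrt(2)*s + 6)
(5) = (b + 6)/(b - 3)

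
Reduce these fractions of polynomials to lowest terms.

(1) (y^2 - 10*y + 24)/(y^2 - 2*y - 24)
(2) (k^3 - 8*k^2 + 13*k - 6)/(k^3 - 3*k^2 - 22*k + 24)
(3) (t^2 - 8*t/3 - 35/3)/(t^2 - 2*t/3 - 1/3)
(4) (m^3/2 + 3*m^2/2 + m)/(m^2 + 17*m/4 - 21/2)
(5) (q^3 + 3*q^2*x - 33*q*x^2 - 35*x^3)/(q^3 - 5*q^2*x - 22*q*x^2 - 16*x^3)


(1) = (y - 4)/(y + 4)
(2) = (k - 1)/(k + 4)
(3) = (3*t^2 - 8*t - 35)/(3*t^2 - 2*t - 1)
(4) = (2*m^3 + 6*m^2 + 4*m)/(4*m^2 + 17*m - 42)
(5) = (-q^2 - 2*q*x + 35*x^2)/(-q^2 + 6*q*x + 16*x^2)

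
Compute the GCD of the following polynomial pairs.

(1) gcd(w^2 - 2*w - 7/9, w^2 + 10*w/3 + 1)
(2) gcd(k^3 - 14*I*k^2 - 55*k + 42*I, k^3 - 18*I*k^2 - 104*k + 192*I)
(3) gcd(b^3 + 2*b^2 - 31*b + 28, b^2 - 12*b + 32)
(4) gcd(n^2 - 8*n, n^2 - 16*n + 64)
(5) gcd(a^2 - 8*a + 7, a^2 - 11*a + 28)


(1) = w + 1/3
(2) = k - 6*I
(3) = gcd((b - 4)*(b - 1)*(b + 7), (b - 8)*(b - 4)) = b - 4
(4) = n - 8
(5) = a - 7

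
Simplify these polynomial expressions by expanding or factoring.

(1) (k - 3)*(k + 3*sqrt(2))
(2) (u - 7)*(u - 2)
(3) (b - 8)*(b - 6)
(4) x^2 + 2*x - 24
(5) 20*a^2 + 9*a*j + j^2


(1) = k^2 - 3*k + 3*sqrt(2)*k - 9*sqrt(2)
(2) = u^2 - 9*u + 14
(3) = b^2 - 14*b + 48
(4) = (x - 4)*(x + 6)
(5) = (4*a + j)*(5*a + j)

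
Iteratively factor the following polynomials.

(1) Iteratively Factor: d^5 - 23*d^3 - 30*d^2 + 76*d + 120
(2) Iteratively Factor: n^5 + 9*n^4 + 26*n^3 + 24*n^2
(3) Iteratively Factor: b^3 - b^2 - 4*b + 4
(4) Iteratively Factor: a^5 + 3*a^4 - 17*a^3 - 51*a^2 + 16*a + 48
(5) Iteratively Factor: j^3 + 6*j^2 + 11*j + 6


(1) = (d + 3)*(d^4 - 3*d^3 - 14*d^2 + 12*d + 40) = (d + 2)*(d + 3)*(d^3 - 5*d^2 - 4*d + 20) = (d - 5)*(d + 2)*(d + 3)*(d^2 - 4) = (d - 5)*(d + 2)^2*(d + 3)*(d - 2)
(2) = (n + 4)*(n^4 + 5*n^3 + 6*n^2) = n*(n + 4)*(n^3 + 5*n^2 + 6*n) = n*(n + 2)*(n + 4)*(n^2 + 3*n) = n^2*(n + 2)*(n + 4)*(n + 3)
(3) = (b - 2)*(b^2 + b - 2) = (b - 2)*(b + 2)*(b - 1)
(4) = (a + 1)*(a^4 + 2*a^3 - 19*a^2 - 32*a + 48) = (a - 4)*(a + 1)*(a^3 + 6*a^2 + 5*a - 12) = (a - 4)*(a + 1)*(a + 4)*(a^2 + 2*a - 3) = (a - 4)*(a + 1)*(a + 3)*(a + 4)*(a - 1)
(5) = (j + 3)*(j^2 + 3*j + 2) = (j + 2)*(j + 3)*(j + 1)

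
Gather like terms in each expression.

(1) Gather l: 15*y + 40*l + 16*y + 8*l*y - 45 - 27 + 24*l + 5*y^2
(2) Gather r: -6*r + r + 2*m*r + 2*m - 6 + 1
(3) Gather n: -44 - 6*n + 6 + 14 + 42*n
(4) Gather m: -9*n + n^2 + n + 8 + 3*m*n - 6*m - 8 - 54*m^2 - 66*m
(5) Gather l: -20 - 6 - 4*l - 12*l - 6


(1) = l*(8*y + 64) + 5*y^2 + 31*y - 72
(2) = 2*m + r*(2*m - 5) - 5
(3) = 36*n - 24
(4) = -54*m^2 + m*(3*n - 72) + n^2 - 8*n
(5) = -16*l - 32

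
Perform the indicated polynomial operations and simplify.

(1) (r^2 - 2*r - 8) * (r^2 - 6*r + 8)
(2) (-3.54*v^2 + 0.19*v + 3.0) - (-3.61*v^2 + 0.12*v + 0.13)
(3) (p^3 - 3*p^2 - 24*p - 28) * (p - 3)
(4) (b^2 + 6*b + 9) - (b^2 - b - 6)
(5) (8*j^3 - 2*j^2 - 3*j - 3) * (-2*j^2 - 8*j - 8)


(1) = r^4 - 8*r^3 + 12*r^2 + 32*r - 64
(2) = 0.07*v^2 + 0.07*v + 2.87
(3) = p^4 - 6*p^3 - 15*p^2 + 44*p + 84
(4) = 7*b + 15
(5) = -16*j^5 - 60*j^4 - 42*j^3 + 46*j^2 + 48*j + 24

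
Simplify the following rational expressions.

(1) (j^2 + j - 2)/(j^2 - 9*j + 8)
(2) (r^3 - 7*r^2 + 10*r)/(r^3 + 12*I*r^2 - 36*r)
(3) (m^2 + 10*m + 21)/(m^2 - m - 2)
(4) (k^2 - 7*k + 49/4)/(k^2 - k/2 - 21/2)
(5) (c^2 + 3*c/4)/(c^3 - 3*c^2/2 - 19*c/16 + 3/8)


(1) = (j + 2)/(j - 8)
(2) = (r^2 - 7*r + 10)/(r^2 + 12*I*r - 36)
(3) = (m^2 + 10*m + 21)/(m^2 - m - 2)
(4) = (2*k - 7)/(2*k + 6)
(5) = 4*c/(4*c^2 - 9*c + 2)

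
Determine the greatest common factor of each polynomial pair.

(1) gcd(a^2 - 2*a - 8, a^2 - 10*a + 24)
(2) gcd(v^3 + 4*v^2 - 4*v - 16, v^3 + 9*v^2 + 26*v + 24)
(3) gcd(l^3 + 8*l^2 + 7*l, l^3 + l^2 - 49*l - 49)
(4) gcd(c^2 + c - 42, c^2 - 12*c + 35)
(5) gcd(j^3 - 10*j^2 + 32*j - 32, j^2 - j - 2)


(1) = a - 4
(2) = v^2 + 6*v + 8
(3) = l^2 + 8*l + 7
(4) = gcd((c - 6)*(c + 7), (c - 7)*(c - 5)) = 1
(5) = gcd((j - 4)^2*(j - 2), (j - 2)*(j + 1)) = j - 2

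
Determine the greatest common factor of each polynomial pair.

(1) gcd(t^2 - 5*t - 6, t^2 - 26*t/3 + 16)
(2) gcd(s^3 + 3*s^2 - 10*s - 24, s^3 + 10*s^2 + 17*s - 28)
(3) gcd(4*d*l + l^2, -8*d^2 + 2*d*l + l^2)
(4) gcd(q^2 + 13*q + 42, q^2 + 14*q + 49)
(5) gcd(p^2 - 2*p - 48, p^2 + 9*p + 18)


(1) = gcd((t - 6)*(t + 1), (t - 6)*(t - 8/3)) = t - 6
(2) = s + 4
(3) = gcd(l*(4*d + l), (-2*d + l)*(4*d + l)) = 4*d + l
(4) = gcd((q + 6)*(q + 7), (q + 7)^2) = q + 7
(5) = p + 6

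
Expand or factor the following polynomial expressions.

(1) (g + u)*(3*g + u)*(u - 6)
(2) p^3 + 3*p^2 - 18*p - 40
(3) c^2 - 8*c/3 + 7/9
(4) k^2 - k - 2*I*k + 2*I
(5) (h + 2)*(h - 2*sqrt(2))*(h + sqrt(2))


(1) = 3*g^2*u - 18*g^2 + 4*g*u^2 - 24*g*u + u^3 - 6*u^2
(2) = (p - 4)*(p + 2)*(p + 5)
(3) = (c - 7/3)*(c - 1/3)
(4) = (k - 1)*(k - 2*I)
(5) = h^3 - sqrt(2)*h^2 + 2*h^2 - 4*h - 2*sqrt(2)*h - 8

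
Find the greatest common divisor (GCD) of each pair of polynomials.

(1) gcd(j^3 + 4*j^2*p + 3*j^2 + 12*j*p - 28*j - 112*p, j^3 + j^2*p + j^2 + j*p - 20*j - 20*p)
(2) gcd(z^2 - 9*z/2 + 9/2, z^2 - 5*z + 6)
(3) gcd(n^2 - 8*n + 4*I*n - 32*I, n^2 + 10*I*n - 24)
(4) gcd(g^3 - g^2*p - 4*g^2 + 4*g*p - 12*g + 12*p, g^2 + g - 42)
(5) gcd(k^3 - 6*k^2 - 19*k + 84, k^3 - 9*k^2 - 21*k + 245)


(1) = gcd((j - 4)*(j + 7)*(j + 4*p), (j - 4)*(j + 5)*(j + p)) = j - 4
(2) = z - 3
(3) = gcd((n - 8)*(n + 4*I), (n + 4*I)*(n + 6*I)) = n + 4*I
(4) = gcd((g - 6)*(g + 2)*(g - p), (g - 6)*(g + 7)) = g - 6
(5) = gcd((k - 7)*(k - 3)*(k + 4), (k - 7)^2*(k + 5)) = k - 7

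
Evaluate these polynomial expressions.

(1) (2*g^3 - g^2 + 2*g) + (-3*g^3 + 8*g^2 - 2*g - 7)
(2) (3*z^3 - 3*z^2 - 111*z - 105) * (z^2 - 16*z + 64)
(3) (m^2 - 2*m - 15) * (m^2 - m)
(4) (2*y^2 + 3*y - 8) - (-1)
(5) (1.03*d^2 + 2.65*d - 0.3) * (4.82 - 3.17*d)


(1) = -g^3 + 7*g^2 - 7
(2) = 3*z^5 - 51*z^4 + 129*z^3 + 1479*z^2 - 5424*z - 6720
(3) = m^4 - 3*m^3 - 13*m^2 + 15*m
(4) = 2*y^2 + 3*y - 7
(5) = -3.2651*d^3 - 3.4359*d^2 + 13.724*d - 1.446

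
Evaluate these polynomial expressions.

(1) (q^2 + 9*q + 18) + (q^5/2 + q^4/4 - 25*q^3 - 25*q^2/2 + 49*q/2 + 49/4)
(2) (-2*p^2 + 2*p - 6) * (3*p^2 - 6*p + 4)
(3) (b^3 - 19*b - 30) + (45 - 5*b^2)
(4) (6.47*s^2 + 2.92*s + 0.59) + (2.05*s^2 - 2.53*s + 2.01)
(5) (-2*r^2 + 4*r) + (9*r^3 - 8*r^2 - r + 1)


(1) = q^5/2 + q^4/4 - 25*q^3 - 23*q^2/2 + 67*q/2 + 121/4
(2) = -6*p^4 + 18*p^3 - 38*p^2 + 44*p - 24
(3) = b^3 - 5*b^2 - 19*b + 15
(4) = 8.52*s^2 + 0.39*s + 2.6
(5) = 9*r^3 - 10*r^2 + 3*r + 1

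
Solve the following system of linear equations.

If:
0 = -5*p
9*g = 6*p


Then:
g = 0
p = 0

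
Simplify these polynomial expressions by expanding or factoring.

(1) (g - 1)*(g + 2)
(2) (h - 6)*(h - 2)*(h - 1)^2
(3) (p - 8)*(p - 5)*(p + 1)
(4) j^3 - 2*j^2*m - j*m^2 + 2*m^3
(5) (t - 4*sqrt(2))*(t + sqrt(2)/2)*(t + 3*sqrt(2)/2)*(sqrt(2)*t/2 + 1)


(1) = g^2 + g - 2
(2) = h^4 - 10*h^3 + 29*h^2 - 32*h + 12
(3) = p^3 - 12*p^2 + 27*p + 40
(4) = (j - 2*m)*(j - m)*(j + m)
(5) = sqrt(2)*t^4/2 - t^3 - 37*sqrt(2)*t^2/4 - 41*t/2 - 6*sqrt(2)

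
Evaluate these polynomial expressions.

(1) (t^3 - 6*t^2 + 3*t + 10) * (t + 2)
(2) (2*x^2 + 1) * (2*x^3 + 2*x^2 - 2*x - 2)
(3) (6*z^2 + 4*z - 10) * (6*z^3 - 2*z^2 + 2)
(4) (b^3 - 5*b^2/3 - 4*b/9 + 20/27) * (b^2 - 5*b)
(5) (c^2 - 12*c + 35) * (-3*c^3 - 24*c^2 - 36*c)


(1) = t^4 - 4*t^3 - 9*t^2 + 16*t + 20
(2) = 4*x^5 + 4*x^4 - 2*x^3 - 2*x^2 - 2*x - 2
(3) = 36*z^5 + 12*z^4 - 68*z^3 + 32*z^2 + 8*z - 20
(4) = b^5 - 20*b^4/3 + 71*b^3/9 + 80*b^2/27 - 100*b/27
(5) = -3*c^5 + 12*c^4 + 147*c^3 - 408*c^2 - 1260*c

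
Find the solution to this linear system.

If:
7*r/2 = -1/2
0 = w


Then:
r = -1/7
w = 0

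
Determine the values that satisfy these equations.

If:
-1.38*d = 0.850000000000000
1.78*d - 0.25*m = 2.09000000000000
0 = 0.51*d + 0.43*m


Then:
No Solution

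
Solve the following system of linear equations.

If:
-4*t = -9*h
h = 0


Then:
h = 0
t = 0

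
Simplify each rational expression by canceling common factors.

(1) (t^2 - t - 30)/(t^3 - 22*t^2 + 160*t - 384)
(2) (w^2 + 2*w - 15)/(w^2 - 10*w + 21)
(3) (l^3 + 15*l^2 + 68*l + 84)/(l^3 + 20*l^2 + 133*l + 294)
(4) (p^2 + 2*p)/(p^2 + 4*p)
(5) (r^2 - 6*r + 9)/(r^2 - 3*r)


(1) = (t + 5)/(t^2 - 16*t + 64)
(2) = (w + 5)/(w - 7)
(3) = (l + 2)/(l + 7)
(4) = (p + 2)/(p + 4)
(5) = (r - 3)/r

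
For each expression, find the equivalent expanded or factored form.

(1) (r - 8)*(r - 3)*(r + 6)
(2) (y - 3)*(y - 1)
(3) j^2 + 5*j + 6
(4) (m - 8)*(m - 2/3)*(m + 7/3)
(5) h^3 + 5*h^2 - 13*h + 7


(1) = r^3 - 5*r^2 - 42*r + 144
(2) = y^2 - 4*y + 3
(3) = (j + 2)*(j + 3)
(4) = m^3 - 19*m^2/3 - 134*m/9 + 112/9
(5) = (h - 1)^2*(h + 7)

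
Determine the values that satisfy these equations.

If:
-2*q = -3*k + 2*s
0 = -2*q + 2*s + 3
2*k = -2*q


Then:
k = -3/7
q = 3/7
s = -15/14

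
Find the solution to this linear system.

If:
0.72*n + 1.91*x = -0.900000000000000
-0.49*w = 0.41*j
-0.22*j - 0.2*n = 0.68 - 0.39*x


Then:
j = 4.18434343434343*x - 1.95454545454545
n = -2.65277777777778*x - 1.25
w = 1.63543599257885 - 3.50118532261389*x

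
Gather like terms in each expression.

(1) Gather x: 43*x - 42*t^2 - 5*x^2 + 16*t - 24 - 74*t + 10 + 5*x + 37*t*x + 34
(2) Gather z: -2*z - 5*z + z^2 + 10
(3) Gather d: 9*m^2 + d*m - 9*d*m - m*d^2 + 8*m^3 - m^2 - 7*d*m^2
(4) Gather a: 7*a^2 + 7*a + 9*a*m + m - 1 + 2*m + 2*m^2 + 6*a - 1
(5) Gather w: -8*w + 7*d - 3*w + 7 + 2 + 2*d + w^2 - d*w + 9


(1) = -42*t^2 - 58*t - 5*x^2 + x*(37*t + 48) + 20
(2) = z^2 - 7*z + 10
(3) = -d^2*m + d*(-7*m^2 - 8*m) + 8*m^3 + 8*m^2
(4) = 7*a^2 + a*(9*m + 13) + 2*m^2 + 3*m - 2
(5) = 9*d + w^2 + w*(-d - 11) + 18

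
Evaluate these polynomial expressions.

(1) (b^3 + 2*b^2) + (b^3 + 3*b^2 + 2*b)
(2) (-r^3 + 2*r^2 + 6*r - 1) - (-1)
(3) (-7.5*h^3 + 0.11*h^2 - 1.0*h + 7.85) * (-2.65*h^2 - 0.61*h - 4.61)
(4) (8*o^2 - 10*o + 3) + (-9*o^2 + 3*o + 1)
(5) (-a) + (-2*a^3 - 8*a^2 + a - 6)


(1) = 2*b^3 + 5*b^2 + 2*b
(2) = -r^3 + 2*r^2 + 6*r
(3) = 19.875*h^5 + 4.2835*h^4 + 37.1579*h^3 - 20.6996*h^2 - 0.1785*h - 36.1885
(4) = -o^2 - 7*o + 4
(5) = -2*a^3 - 8*a^2 - 6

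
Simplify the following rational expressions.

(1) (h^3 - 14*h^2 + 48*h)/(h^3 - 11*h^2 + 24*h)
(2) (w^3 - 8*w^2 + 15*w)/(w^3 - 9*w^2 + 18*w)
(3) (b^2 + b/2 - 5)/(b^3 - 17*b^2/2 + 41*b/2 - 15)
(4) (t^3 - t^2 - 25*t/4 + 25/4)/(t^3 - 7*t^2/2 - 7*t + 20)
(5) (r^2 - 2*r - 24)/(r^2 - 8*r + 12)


(1) = (h - 6)/(h - 3)
(2) = (w - 5)/(w - 6)
(3) = (2*b + 5)/(2*b^2 - 13*b + 15)
(4) = (2*t^2 - 7*t + 5)/(2*t^2 - 12*t + 16)
(5) = (r + 4)/(r - 2)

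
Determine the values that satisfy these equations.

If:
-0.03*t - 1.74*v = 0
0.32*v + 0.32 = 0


Then:
t = 58.00
v = -1.00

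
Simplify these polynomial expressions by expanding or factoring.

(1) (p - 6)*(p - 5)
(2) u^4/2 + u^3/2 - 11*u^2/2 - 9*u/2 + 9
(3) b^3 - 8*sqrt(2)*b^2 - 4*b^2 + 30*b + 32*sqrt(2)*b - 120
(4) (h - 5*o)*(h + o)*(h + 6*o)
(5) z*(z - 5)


(1) = p^2 - 11*p + 30
(2) = (u/2 + 1)*(u - 3)*(u - 1)*(u + 3)
(3) = (b - 4)*(b - 5*sqrt(2))*(b - 3*sqrt(2))
(4) = h^3 + 2*h^2*o - 29*h*o^2 - 30*o^3
(5) = z^2 - 5*z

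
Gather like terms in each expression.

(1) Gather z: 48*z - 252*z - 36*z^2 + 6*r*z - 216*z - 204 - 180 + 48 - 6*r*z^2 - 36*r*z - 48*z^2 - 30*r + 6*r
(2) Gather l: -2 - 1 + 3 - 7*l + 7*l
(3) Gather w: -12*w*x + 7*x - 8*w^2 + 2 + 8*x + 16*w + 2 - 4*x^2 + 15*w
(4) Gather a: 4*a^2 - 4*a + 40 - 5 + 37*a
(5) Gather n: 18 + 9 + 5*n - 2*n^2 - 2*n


(1) = -24*r + z^2*(-6*r - 84) + z*(-30*r - 420) - 336
(2) = 0
(3) = -8*w^2 + w*(31 - 12*x) - 4*x^2 + 15*x + 4
(4) = 4*a^2 + 33*a + 35
(5) = -2*n^2 + 3*n + 27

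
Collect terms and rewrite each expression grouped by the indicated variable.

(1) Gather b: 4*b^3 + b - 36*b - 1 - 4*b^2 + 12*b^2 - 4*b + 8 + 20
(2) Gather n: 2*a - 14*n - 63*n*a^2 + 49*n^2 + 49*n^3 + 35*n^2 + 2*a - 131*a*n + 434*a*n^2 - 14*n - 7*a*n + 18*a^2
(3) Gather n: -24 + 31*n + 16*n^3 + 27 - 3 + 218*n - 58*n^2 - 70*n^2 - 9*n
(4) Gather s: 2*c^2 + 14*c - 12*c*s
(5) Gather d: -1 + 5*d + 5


(1) = 4*b^3 + 8*b^2 - 39*b + 27
(2) = 18*a^2 + 4*a + 49*n^3 + n^2*(434*a + 84) + n*(-63*a^2 - 138*a - 28)
(3) = 16*n^3 - 128*n^2 + 240*n
(4) = 2*c^2 - 12*c*s + 14*c
(5) = 5*d + 4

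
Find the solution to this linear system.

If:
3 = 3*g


Then:
g = 1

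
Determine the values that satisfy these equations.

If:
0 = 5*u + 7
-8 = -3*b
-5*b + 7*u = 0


Then:
No Solution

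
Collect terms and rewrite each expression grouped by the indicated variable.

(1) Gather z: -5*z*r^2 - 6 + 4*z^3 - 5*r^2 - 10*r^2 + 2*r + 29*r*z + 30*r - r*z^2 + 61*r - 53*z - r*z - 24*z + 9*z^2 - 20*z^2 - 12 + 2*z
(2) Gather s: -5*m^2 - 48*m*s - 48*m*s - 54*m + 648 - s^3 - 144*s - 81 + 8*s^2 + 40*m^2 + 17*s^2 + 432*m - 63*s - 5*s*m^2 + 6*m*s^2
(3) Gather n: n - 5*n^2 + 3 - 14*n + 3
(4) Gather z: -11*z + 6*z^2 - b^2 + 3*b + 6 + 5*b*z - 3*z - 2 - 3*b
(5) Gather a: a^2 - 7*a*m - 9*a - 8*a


(1) = -15*r^2 + 93*r + 4*z^3 + z^2*(-r - 11) + z*(-5*r^2 + 28*r - 75) - 18
(2) = 35*m^2 + 378*m - s^3 + s^2*(6*m + 25) + s*(-5*m^2 - 96*m - 207) + 567
(3) = -5*n^2 - 13*n + 6
(4) = -b^2 + 6*z^2 + z*(5*b - 14) + 4
(5) = a^2 + a*(-7*m - 17)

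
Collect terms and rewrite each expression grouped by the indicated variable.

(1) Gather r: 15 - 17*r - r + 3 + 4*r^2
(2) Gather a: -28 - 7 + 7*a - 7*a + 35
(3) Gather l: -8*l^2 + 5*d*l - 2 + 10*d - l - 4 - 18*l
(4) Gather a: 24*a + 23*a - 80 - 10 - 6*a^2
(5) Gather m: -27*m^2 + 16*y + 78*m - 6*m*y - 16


(1) = 4*r^2 - 18*r + 18
(2) = 0
(3) = 10*d - 8*l^2 + l*(5*d - 19) - 6
(4) = -6*a^2 + 47*a - 90
(5) = -27*m^2 + m*(78 - 6*y) + 16*y - 16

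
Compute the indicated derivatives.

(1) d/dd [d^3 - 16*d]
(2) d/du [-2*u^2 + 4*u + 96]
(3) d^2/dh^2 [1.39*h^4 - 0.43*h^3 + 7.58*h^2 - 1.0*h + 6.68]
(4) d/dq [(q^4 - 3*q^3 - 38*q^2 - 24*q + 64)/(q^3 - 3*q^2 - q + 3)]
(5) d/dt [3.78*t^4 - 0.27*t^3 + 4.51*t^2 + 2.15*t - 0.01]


(1) = 3*d^2 - 16
(2) = 4 - 4*u
(3) = 16.68*h^2 - 2.58*h + 15.16
(4) = (q^4 - 4*q^3 + 35*q^2 + 140*q - 8)/(q^4 - 4*q^3 - 2*q^2 + 12*q + 9)
(5) = 15.12*t^3 - 0.81*t^2 + 9.02*t + 2.15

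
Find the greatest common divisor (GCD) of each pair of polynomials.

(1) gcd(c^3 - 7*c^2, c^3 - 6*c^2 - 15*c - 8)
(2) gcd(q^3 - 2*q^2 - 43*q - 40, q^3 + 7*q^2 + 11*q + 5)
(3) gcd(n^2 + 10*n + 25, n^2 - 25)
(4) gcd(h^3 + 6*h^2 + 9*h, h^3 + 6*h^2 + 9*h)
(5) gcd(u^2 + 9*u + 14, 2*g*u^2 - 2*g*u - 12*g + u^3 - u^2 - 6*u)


(1) = 1
(2) = q^2 + 6*q + 5
(3) = gcd((n + 5)^2, (n - 5)*(n + 5)) = n + 5
(4) = gcd(h*(h + 3)^2, h*(h + 3)^2) = h^3 + 6*h^2 + 9*h
(5) = gcd((u + 2)*(u + 7), (2*g + u)*(u - 3)*(u + 2)) = u + 2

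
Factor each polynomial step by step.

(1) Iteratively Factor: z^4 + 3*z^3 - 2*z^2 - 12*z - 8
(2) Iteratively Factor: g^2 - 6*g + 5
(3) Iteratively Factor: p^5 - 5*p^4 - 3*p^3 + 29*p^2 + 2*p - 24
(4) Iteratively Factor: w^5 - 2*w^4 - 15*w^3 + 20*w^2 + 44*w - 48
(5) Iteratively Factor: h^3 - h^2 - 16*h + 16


(1) = (z + 2)*(z^3 + z^2 - 4*z - 4) = (z - 2)*(z + 2)*(z^2 + 3*z + 2) = (z - 2)*(z + 2)^2*(z + 1)
(2) = (g - 1)*(g - 5)
(3) = (p + 2)*(p^4 - 7*p^3 + 11*p^2 + 7*p - 12) = (p - 1)*(p + 2)*(p^3 - 6*p^2 + 5*p + 12) = (p - 3)*(p - 1)*(p + 2)*(p^2 - 3*p - 4) = (p - 4)*(p - 3)*(p - 1)*(p + 2)*(p + 1)
(4) = (w - 4)*(w^4 + 2*w^3 - 7*w^2 - 8*w + 12) = (w - 4)*(w - 2)*(w^3 + 4*w^2 + w - 6) = (w - 4)*(w - 2)*(w + 2)*(w^2 + 2*w - 3) = (w - 4)*(w - 2)*(w + 2)*(w + 3)*(w - 1)
(5) = (h - 1)*(h^2 - 16) = (h - 4)*(h - 1)*(h + 4)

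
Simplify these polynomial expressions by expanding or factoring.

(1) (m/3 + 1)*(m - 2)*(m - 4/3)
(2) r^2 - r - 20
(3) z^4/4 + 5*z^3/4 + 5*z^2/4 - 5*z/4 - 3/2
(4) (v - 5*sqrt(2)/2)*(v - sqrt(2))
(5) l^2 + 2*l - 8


(1) = m^3/3 - m^2/9 - 22*m/9 + 8/3
(2) = (r - 5)*(r + 4)
(3) = (z/2 + 1/2)*(z/2 + 1)*(z - 1)*(z + 3)
(4) = v^2 - 7*sqrt(2)*v/2 + 5
(5) = (l - 2)*(l + 4)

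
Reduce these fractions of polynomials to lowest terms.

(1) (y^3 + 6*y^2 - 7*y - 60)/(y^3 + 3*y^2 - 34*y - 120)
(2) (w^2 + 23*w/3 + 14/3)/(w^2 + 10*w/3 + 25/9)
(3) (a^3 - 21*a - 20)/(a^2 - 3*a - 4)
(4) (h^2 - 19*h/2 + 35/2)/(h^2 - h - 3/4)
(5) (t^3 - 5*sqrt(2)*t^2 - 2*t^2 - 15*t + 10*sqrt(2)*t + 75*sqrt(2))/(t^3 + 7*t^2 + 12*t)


(1) = (y - 3)/(y - 6)
(2) = (9*w^2 + 69*w + 42)/(9*w^2 + 30*w + 25)
(3) = (a^2 - a - 20)/(a - 4)
(4) = (4*h^2 - 38*h + 70)/(4*h^2 - 4*h - 3)
(5) = (t^2 + t*(-5*sqrt(2) - 5) + 25*sqrt(2))/(t^2 + 4*t)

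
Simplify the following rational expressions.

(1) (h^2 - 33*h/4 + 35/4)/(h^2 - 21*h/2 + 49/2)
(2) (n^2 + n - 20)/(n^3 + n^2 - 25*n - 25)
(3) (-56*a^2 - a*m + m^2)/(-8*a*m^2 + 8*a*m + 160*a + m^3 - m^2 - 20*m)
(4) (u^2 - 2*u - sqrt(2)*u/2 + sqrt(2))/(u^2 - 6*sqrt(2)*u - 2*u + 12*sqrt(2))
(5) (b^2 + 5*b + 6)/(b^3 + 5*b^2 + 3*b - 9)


(1) = (4*h - 5)/(4*h - 14)
(2) = (n - 4)/(n^2 - 4*n - 5)
(3) = (7*a + m)/(m^2 - m - 20)
(4) = (2*u - sqrt(2))/(2*u - 12*sqrt(2))
(5) = (b + 2)/(b^2 + 2*b - 3)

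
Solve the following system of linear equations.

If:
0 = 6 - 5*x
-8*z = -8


Then:
x = 6/5
z = 1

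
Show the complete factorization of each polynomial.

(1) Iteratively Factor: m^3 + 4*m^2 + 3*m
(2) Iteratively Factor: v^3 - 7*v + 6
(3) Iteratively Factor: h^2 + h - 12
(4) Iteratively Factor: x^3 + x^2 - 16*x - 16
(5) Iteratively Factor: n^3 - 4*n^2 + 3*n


(1) = (m + 1)*(m^2 + 3*m) = (m + 1)*(m + 3)*(m)
(2) = (v + 3)*(v^2 - 3*v + 2) = (v - 2)*(v + 3)*(v - 1)
(3) = (h + 4)*(h - 3)
(4) = (x + 4)*(x^2 - 3*x - 4) = (x + 1)*(x + 4)*(x - 4)
(5) = (n - 1)*(n^2 - 3*n) = (n - 3)*(n - 1)*(n)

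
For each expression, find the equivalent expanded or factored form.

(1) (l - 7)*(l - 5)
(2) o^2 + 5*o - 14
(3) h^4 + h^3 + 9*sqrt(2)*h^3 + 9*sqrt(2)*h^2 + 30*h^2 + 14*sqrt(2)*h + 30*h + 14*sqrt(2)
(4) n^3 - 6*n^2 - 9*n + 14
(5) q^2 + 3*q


(1) = l^2 - 12*l + 35
(2) = (o - 2)*(o + 7)
(3) = (h + 1)*(h + sqrt(2))^2*(h + 7*sqrt(2))
(4) = (n - 7)*(n - 1)*(n + 2)
(5) = q*(q + 3)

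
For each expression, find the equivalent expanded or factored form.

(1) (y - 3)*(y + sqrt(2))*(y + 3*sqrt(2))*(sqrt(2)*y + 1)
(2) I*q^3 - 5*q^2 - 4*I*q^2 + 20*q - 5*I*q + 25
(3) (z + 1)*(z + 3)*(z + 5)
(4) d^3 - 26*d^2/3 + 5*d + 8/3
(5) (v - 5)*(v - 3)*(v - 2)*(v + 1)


(1) = sqrt(2)*y^4 - 3*sqrt(2)*y^3 + 9*y^3 - 27*y^2 + 10*sqrt(2)*y^2 - 30*sqrt(2)*y + 6*y - 18
(2) = (q - 5)*(q + 5*I)*(I*q + I)
(3) = z^3 + 9*z^2 + 23*z + 15
(4) = (d - 8)*(d - 1)*(d + 1/3)
(5) = v^4 - 9*v^3 + 21*v^2 + v - 30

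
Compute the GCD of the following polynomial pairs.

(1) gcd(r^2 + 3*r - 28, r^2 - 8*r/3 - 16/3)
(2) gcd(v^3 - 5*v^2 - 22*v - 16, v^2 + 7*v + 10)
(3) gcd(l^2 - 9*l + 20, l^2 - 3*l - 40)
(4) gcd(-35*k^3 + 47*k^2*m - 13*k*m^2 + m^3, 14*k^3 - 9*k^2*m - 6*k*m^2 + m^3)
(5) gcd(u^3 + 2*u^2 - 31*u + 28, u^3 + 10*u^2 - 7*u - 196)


(1) = r - 4
(2) = gcd((v - 8)*(v + 1)*(v + 2), (v + 2)*(v + 5)) = v + 2
(3) = 1
(4) = 7*k^2 - 8*k*m + m^2
(5) = u^2 + 3*u - 28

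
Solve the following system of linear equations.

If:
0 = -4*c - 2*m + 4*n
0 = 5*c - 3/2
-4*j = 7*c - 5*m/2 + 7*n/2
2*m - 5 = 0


Then:
c = 3/10
j = -51/160
m = 5/2
n = 31/20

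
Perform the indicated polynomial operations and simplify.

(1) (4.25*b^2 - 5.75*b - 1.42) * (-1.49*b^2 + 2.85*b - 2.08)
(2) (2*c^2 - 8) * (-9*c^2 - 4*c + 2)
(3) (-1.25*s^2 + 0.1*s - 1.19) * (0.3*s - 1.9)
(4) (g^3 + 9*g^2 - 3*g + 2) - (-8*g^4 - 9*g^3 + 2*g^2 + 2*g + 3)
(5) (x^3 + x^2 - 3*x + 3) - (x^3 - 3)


(1) = -6.3325*b^4 + 20.68*b^3 - 23.1117*b^2 + 7.913*b + 2.9536
(2) = -18*c^4 - 8*c^3 + 76*c^2 + 32*c - 16
(3) = -0.375*s^3 + 2.405*s^2 - 0.547*s + 2.261
(4) = 8*g^4 + 10*g^3 + 7*g^2 - 5*g - 1
(5) = x^2 - 3*x + 6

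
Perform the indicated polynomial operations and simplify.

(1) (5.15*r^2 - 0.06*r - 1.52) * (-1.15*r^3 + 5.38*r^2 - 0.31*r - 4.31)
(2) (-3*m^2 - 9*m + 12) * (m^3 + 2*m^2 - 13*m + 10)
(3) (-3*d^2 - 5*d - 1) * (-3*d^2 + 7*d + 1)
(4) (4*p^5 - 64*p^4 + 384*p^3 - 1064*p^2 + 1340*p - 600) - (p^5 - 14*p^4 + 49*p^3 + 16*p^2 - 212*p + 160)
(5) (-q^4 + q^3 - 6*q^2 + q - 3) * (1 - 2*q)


(1) = -5.9225*r^5 + 27.776*r^4 - 0.1713*r^3 - 30.3555*r^2 + 0.7298*r + 6.5512
(2) = -3*m^5 - 15*m^4 + 33*m^3 + 111*m^2 - 246*m + 120
(3) = 9*d^4 - 6*d^3 - 35*d^2 - 12*d - 1
(4) = 3*p^5 - 50*p^4 + 335*p^3 - 1080*p^2 + 1552*p - 760
(5) = 2*q^5 - 3*q^4 + 13*q^3 - 8*q^2 + 7*q - 3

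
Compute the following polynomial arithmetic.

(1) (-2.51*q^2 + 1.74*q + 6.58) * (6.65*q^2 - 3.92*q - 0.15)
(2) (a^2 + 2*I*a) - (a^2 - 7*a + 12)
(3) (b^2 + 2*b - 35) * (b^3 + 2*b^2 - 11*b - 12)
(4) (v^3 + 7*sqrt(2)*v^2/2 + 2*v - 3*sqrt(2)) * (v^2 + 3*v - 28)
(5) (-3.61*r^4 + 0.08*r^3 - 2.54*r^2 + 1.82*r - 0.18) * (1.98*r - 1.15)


(1) = -16.6915*q^4 + 21.4102*q^3 + 37.3127*q^2 - 26.0546*q - 0.987
(2) = 7*a + 2*I*a - 12
(3) = b^5 + 4*b^4 - 42*b^3 - 104*b^2 + 361*b + 420
(4) = v^5 + 3*v^4 + 7*sqrt(2)*v^4/2 - 26*v^3 + 21*sqrt(2)*v^3/2 - 101*sqrt(2)*v^2 + 6*v^2 - 56*v - 9*sqrt(2)*v + 84*sqrt(2)
(5) = -7.1478*r^5 + 4.3099*r^4 - 5.1212*r^3 + 6.5246*r^2 - 2.4494*r + 0.207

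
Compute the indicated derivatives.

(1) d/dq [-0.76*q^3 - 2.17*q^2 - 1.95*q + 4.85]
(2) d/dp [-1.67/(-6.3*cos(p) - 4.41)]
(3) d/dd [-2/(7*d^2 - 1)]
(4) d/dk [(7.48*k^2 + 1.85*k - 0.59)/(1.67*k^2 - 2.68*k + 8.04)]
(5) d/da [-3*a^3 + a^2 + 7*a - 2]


(1) = -2.28*q^2 - 4.34*q - 1.95
(2) = 10.521*sin(p)/(6.3*cos(p) + 4.41)^2
(3) = 28*d/(7*d^2 - 1)^2
(4) = (-23.1359*k^2 + 122.249*k + 13.2928)/(2.7889*k^4 - 8.9512*k^3 + 34.036*k^2 - 43.0944*k + 64.6416)
(5) = -9*a^2 + 2*a + 7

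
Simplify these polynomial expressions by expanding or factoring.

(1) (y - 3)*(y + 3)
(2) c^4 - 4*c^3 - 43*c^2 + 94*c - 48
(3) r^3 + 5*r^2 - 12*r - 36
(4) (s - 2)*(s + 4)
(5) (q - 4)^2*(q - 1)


(1) = y^2 - 9
(2) = (c - 8)*(c - 1)^2*(c + 6)
(3) = (r - 3)*(r + 2)*(r + 6)
(4) = s^2 + 2*s - 8
(5) = q^3 - 9*q^2 + 24*q - 16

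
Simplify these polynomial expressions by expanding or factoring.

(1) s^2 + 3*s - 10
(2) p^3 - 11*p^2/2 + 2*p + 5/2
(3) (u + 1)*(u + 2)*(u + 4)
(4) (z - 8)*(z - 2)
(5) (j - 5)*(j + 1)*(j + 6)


(1) = (s - 2)*(s + 5)
(2) = (p - 5)*(p - 1)*(p + 1/2)
(3) = u^3 + 7*u^2 + 14*u + 8
(4) = z^2 - 10*z + 16
(5) = j^3 + 2*j^2 - 29*j - 30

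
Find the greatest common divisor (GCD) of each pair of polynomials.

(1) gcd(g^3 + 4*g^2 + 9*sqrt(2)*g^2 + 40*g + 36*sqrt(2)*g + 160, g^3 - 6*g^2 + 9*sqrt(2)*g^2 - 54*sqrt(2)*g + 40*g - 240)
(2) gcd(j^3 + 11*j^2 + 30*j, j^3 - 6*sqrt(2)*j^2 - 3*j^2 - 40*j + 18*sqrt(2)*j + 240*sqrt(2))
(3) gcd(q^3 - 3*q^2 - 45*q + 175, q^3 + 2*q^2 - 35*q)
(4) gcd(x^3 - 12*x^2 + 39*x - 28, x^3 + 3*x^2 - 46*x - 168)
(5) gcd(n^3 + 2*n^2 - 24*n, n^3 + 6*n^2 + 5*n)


(1) = g^2 + 9*sqrt(2)*g + 40
(2) = j + 5
(3) = gcd((q - 5)^2*(q + 7), q*(q - 5)*(q + 7)) = q^2 + 2*q - 35
(4) = gcd((x - 7)*(x - 4)*(x - 1), (x - 7)*(x + 4)*(x + 6)) = x - 7
(5) = gcd(n*(n - 4)*(n + 6), n*(n + 1)*(n + 5)) = n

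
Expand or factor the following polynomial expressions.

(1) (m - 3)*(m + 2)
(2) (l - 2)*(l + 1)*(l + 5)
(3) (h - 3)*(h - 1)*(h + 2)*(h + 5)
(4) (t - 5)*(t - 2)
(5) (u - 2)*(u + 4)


(1) = m^2 - m - 6
(2) = l^3 + 4*l^2 - 7*l - 10
(3) = h^4 + 3*h^3 - 15*h^2 - 19*h + 30
(4) = t^2 - 7*t + 10
(5) = u^2 + 2*u - 8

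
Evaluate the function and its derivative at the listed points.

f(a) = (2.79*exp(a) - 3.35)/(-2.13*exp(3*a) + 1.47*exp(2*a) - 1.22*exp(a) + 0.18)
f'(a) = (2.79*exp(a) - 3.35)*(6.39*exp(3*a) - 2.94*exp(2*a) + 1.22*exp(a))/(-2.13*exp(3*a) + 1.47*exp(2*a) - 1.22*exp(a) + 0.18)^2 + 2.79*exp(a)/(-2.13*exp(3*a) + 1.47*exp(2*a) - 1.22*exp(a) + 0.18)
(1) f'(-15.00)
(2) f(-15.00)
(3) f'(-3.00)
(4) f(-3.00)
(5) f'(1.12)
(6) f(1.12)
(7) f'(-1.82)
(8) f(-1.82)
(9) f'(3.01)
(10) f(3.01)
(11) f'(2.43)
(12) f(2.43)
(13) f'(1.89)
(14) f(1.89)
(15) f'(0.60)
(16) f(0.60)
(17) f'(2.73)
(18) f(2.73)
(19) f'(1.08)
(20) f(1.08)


(1) = -0.00
(2) = -18.61
(3) = -10.45
(4) = -26.18
(5) = 0.15
(6) = -0.10
(7) = -3004.54
(8) = -244.36
(9) = 0.01
(10) = -0.00
(11) = 0.02
(12) = -0.01
(13) = 0.05
(14) = -0.03
(15) = 0.03
(16) = -0.17
(17) = 0.01
(18) = -0.01
(19) = 0.16
(20) = -0.11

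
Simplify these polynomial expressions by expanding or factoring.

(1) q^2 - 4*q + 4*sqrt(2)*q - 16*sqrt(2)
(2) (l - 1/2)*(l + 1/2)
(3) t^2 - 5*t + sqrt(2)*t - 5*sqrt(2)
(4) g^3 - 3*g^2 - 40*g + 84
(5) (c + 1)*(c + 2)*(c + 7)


(1) = (q - 4)*(q + 4*sqrt(2))
(2) = l^2 - 1/4
(3) = (t - 5)*(t + sqrt(2))
(4) = (g - 7)*(g - 2)*(g + 6)
(5) = c^3 + 10*c^2 + 23*c + 14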